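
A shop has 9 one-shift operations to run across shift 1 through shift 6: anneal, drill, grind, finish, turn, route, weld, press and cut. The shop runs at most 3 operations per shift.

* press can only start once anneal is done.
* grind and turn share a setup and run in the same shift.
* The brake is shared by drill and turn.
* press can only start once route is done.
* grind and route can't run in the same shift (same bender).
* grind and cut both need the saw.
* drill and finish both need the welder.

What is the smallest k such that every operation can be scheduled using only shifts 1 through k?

3 shifts

The precedence chain requires at least 2 distinct shifts.
With at most 3 per shift and 9 operations, at least 3 shifts are needed.
3 works (last occupied shift: shift 3): for example cut -> shift 3; route -> shift 1; turn -> shift 2; anneal -> shift 1; drill -> shift 1; grind -> shift 2; weld -> shift 3; finish -> shift 3; press -> shift 2.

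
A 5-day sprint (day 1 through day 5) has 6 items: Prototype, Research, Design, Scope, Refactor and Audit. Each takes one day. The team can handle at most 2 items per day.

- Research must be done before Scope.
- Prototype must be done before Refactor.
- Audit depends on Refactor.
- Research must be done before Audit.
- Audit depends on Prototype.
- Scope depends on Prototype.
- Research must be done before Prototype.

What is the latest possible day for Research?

day 2

Downstream work caps Research at day 2.
Research at day 2 is achievable: Design in day 1, Scope in day 4, Research in day 2, Prototype in day 3, Refactor in day 4, Audit in day 5.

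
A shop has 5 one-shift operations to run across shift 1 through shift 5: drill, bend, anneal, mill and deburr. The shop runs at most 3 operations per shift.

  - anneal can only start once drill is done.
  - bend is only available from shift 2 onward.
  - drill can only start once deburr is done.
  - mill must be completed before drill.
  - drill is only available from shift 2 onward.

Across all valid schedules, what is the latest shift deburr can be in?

shift 3

Downstream work caps deburr at shift 3.
deburr at shift 3 is achievable: drill=shift 4, bend=shift 2, anneal=shift 5, mill=shift 1, deburr=shift 3.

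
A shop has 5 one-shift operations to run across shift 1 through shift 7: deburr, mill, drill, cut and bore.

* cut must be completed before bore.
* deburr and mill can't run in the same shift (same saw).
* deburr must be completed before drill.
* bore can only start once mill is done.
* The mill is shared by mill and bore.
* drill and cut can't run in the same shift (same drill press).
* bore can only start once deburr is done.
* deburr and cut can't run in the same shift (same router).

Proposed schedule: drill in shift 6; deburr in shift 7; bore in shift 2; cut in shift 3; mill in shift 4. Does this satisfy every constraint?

bore can only start once mill is done — violated.
drill and cut can't run in the same shift (same drill press) — holds.
The mill is shared by mill and bore — holds.
deburr must be completed before drill — violated.
bore can only start once deburr is done — violated.
deburr and mill can't run in the same shift (same saw) — holds.
deburr and cut can't run in the same shift (same router) — holds.
cut must be completed before bore — violated.

No. bore can only start once deburr is done is not satisfied.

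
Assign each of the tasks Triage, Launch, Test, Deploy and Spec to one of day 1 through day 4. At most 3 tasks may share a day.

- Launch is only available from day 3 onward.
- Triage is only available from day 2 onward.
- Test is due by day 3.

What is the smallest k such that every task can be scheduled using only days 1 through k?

With at most 3 per day and 5 tasks, at least 2 days are needed.
Launch can't be placed before day 3, so the schedule must run through at least day 3.
3 works (last occupied day: day 3): for example Launch in day 3; Triage in day 2; Test in day 1; Spec in day 1; Deploy in day 1.

3 days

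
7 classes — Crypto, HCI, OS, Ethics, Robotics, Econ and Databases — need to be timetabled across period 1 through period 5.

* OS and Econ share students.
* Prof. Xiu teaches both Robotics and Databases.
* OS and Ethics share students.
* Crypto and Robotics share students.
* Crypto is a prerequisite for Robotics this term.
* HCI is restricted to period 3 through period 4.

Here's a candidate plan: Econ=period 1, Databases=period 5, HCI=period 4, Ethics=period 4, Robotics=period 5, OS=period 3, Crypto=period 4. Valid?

No. Prof. Xiu teaches both Robotics and Databases is not satisfied.

Crypto is a prerequisite for Robotics this term — holds.
OS and Ethics share students — holds.
HCI is restricted to period 3 through period 4 — holds.
Crypto and Robotics share students — holds.
OS and Econ share students — holds.
Prof. Xiu teaches both Robotics and Databases — violated.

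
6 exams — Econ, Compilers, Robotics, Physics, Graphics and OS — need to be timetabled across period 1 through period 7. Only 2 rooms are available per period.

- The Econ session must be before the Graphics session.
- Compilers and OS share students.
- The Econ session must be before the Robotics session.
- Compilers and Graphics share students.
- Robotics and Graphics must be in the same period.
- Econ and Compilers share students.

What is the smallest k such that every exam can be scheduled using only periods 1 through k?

3

The precedence chain requires at least 2 distinct periods.
With at most 2 per period and 6 exams, at least 3 periods are needed.
3 works (last occupied period: period 3): for example Robotics -> period 2; Physics -> period 3; Graphics -> period 2; Econ -> period 1; OS -> period 1; Compilers -> period 3.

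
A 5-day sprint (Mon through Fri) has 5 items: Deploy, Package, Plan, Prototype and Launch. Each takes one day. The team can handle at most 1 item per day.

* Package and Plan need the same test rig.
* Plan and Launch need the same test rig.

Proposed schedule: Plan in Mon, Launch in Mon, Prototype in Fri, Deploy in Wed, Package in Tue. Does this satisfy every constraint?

Plan and Launch need the same test rig — violated.
Package and Plan need the same test rig — holds.
The team can handle at most 1 item per day — violated.

No. Plan and Launch need the same test rig is not satisfied.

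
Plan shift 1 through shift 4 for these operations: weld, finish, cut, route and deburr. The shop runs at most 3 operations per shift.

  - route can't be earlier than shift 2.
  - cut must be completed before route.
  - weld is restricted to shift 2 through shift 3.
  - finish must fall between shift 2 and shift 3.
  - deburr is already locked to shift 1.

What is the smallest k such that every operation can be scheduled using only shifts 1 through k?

2

The precedence chain requires at least 2 distinct shifts.
With at most 3 per shift and 5 operations, at least 2 shifts are needed.
2 works (last occupied shift: shift 2): for example route -> shift 2, cut -> shift 1, weld -> shift 2, finish -> shift 2, deburr -> shift 1.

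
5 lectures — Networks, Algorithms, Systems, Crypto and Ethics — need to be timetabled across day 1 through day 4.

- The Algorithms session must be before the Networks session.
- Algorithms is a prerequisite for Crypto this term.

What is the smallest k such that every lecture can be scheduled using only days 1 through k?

The precedence chain requires at least 2 distinct days.
2 works (last occupied day: day 2): for example Crypto in day 2; Systems in day 1; Networks in day 2; Ethics in day 1; Algorithms in day 1.

2 days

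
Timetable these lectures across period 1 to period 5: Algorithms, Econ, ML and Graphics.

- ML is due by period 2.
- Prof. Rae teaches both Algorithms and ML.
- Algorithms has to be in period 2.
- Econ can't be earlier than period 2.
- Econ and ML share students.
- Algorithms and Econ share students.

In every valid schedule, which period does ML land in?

ML's window is period 1–period 2.
Algorithms is fixed at period 2, and ML can't share a period with Algorithms.
So ML must be period 1.

period 1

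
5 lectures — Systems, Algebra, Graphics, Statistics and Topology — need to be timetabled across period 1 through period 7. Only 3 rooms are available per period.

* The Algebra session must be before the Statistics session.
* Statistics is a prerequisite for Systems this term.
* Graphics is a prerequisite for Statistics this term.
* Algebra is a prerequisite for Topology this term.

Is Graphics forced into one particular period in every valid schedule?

Graphics can be period 1 (e.g. Algebra=period 1; Systems=period 3; Graphics=period 1; Statistics=period 2; Topology=period 2) or period 2 (e.g. Topology -> period 2, Algebra -> period 1, Graphics -> period 2, Systems -> period 4, Statistics -> period 3).

No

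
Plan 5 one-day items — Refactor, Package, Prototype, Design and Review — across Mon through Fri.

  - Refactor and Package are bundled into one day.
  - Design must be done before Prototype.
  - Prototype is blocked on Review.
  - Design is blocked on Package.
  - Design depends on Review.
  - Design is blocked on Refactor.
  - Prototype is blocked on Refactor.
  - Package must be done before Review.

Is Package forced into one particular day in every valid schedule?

No

Package can be Mon (e.g. Prototype -> Thu, Refactor -> Mon, Package -> Mon, Review -> Tue, Design -> Wed) or Tue (e.g. Prototype=Fri, Package=Tue, Design=Thu, Refactor=Tue, Review=Wed).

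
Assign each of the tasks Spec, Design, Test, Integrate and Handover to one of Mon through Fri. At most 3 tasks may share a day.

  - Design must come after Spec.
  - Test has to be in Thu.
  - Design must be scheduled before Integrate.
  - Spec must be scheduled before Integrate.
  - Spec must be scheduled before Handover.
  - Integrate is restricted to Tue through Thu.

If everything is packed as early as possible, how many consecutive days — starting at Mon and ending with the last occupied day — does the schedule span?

The precedence chain requires at least 3 distinct days.
With at most 3 per day and 5 tasks, at least 2 days are needed.
Test can't be placed before Thu — that is day 4 counting from Mon — so the schedule must run through at least 4 days.
4 works (last occupied day: Thu): for example Integrate -> Wed; Spec -> Mon; Design -> Tue; Test -> Thu; Handover -> Tue.

4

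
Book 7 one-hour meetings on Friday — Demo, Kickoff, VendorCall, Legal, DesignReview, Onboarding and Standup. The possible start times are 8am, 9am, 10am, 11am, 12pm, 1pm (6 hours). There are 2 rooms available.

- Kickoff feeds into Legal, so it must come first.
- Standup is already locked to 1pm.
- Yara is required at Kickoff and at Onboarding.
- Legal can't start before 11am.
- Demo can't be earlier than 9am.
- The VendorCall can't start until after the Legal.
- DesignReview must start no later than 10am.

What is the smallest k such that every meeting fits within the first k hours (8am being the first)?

6

The precedence chain requires at least 3 distinct hours.
With at most 2 per hour and 7 meetings, at least 4 hours are needed.
Standup can't be placed before 1pm — that is hour 6 counting from 8am — so the schedule must run through at least 6 hours.
6 works (last occupied hour: 1pm): for example Kickoff=8am, DesignReview=8am, Demo=9am, Legal=11am, VendorCall=12pm, Onboarding=9am, Standup=1pm.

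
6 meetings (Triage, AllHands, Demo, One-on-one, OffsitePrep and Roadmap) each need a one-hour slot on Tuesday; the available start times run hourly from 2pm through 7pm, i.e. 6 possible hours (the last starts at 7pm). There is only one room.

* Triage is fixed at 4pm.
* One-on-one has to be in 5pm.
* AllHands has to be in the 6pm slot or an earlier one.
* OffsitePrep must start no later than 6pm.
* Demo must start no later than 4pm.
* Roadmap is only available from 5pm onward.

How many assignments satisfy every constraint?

Enumerating: Triage in 4pm, AllHands in 3pm, One-on-one in 5pm, Demo in 2pm, OffsitePrep in 6pm, Roadmap in 7pm | Triage in 4pm; One-on-one in 5pm; Roadmap in 7pm; OffsitePrep in 3pm; Demo in 2pm; AllHands in 6pm | Roadmap in 7pm, Demo in 3pm, One-on-one in 5pm, AllHands in 2pm, OffsitePrep in 6pm, Triage in 4pm | Demo -> 3pm, AllHands -> 6pm, Roadmap -> 7pm, OffsitePrep -> 2pm, Triage -> 4pm, One-on-one -> 5pm.

4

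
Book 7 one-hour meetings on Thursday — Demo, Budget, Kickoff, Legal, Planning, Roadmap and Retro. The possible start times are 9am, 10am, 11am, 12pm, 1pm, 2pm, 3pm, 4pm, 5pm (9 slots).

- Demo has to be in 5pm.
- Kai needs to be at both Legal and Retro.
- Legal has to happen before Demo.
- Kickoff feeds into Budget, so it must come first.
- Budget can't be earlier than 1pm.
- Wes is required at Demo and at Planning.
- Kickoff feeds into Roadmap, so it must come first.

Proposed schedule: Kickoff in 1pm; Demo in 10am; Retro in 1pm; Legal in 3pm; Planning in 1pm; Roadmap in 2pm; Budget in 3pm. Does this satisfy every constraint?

No. Demo has to be in 5pm is not satisfied.

Wes is required at Demo and at Planning — holds.
Kickoff feeds into Budget, so it must come first — holds.
Legal has to happen before Demo — violated.
Kai needs to be at both Legal and Retro — holds.
Budget can't be earlier than 1pm — holds.
Demo has to be in 5pm — violated.
Kickoff feeds into Roadmap, so it must come first — holds.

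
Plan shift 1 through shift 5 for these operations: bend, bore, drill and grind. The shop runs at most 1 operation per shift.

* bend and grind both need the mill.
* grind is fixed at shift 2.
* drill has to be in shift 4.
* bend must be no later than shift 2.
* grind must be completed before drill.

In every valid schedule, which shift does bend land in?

shift 1

bend's window is shift 1–shift 2.
grind is fixed at shift 2, and bend can't share a shift with grind.
So bend must be shift 1.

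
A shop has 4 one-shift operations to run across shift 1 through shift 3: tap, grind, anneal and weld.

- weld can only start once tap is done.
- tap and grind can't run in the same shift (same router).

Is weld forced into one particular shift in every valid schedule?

No

weld can be shift 2 (e.g. grind -> shift 2, tap -> shift 1, anneal -> shift 1, weld -> shift 2) or shift 3 (e.g. tap -> shift 1, anneal -> shift 1, grind -> shift 2, weld -> shift 3).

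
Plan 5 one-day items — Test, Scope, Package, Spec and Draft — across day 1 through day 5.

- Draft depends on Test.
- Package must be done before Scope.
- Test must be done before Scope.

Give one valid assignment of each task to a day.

Draft=day 2, Test=day 1, Spec=day 1, Package=day 1, Scope=day 2

Checking: Package(day 1) before Scope(day 2); Test(day 1) before Draft(day 2); Test(day 1) before Scope(day 2).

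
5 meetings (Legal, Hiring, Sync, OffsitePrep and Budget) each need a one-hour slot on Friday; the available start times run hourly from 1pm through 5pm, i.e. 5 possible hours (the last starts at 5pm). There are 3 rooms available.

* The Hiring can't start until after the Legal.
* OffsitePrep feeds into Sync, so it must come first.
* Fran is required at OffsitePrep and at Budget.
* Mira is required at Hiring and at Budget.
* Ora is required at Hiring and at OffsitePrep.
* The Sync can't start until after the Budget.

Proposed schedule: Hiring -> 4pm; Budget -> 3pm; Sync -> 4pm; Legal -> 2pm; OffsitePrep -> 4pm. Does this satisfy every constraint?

The Sync can't start until after the Budget — holds.
Mira is required at Hiring and at Budget — holds.
Ora is required at Hiring and at OffsitePrep — violated.
There are 3 rooms available — holds.
The Hiring can't start until after the Legal — holds.
OffsitePrep feeds into Sync, so it must come first — violated.
Fran is required at OffsitePrep and at Budget — holds.

No. Ora is required at Hiring and at OffsitePrep is not satisfied.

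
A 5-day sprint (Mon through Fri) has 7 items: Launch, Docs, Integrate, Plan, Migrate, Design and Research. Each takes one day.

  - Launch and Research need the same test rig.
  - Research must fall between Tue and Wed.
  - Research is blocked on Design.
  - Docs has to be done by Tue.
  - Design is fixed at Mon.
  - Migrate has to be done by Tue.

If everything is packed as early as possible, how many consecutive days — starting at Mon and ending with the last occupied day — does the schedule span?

2

The precedence chain requires at least 2 distinct days.
2 works (last occupied day: Tue): for example Plan=Mon, Docs=Mon, Launch=Mon, Migrate=Mon, Integrate=Mon, Design=Mon, Research=Tue.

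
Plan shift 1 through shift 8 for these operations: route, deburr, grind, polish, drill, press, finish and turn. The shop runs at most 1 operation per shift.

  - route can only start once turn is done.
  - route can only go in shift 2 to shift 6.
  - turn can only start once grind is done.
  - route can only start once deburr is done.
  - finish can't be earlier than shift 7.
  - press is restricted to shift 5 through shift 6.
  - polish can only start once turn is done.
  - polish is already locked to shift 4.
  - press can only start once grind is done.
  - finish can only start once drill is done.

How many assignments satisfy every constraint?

6

Splitting on route: it can be shift 5 (3), shift 6 (3). Listing each branch's schedules as (deburr, grind, polish, drill, press, finish, turn) by shift number:
route=shift 5: (1,2,4,7,6,8,3) (2,1,4,7,6,8,3) (3,1,4,7,6,8,2) — 3.
route=shift 6: (1,2,4,7,5,8,3) (2,1,4,7,5,8,3) (3,1,4,7,5,8,2) — 3.
Summing: 3 + 3 = 6.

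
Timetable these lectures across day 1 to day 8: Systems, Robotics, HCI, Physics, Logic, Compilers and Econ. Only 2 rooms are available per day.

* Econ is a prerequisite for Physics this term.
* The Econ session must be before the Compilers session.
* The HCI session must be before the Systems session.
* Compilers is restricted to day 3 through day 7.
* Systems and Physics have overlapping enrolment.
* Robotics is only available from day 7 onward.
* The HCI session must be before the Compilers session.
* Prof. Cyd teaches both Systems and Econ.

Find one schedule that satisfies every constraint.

Compilers in day 3; Logic in day 2; Systems in day 2; Robotics in day 7; Econ in day 1; HCI in day 1; Physics in day 3

Checking: HCI(day 1) before Systems(day 2); Econ(day 1) before Physics(day 3); HCI(day 1) before Compilers(day 3); Econ(day 1) before Compilers(day 3); Systems(day 2) != Econ(day 1); Systems(day 2) != Physics(day 3); Robotics=day 7 in [day 7,day 8]; Compilers=day 3 in [day 3,day 7]; max 2 per day (cap 2).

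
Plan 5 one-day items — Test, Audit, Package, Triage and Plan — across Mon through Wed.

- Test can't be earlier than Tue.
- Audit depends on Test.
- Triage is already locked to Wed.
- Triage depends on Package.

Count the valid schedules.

6

Splitting on Package: it can be Mon (3), Tue (3). Listing each branch's schedules as (Test, Audit, Triage, Plan):
Package=Mon: (Tue,Wed,Wed,Mon) (Tue,Wed,Wed,Tue) (Tue,Wed,Wed,Wed) — 3.
Package=Tue: (Tue,Wed,Wed,Mon) (Tue,Wed,Wed,Tue) (Tue,Wed,Wed,Wed) — 3.
Summing: 3 + 3 = 6.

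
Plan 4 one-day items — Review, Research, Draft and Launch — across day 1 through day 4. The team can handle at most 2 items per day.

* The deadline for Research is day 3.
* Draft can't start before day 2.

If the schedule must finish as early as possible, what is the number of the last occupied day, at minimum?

With at most 2 per day and 4 work items, at least 2 days are needed.
Draft can't be placed before day 2, so the schedule must run through at least day 2.
2 works (last occupied day: day 2): for example Research in day 1; Review in day 1; Launch in day 2; Draft in day 2.

2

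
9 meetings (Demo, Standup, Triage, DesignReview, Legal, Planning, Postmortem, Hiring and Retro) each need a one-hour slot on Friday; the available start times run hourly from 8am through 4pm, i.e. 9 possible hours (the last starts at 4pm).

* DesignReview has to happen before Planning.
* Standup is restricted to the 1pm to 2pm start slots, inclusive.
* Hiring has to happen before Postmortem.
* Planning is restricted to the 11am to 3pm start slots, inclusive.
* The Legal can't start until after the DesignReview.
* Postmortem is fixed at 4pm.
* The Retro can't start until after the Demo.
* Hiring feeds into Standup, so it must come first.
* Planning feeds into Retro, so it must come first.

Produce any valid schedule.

Demo in 8am; DesignReview in 8am; Standup in 1pm; Triage in 8am; Postmortem in 4pm; Retro in 12pm; Planning in 11am; Legal in 9am; Hiring in 8am

Checking: Hiring(8am) before Standup(1pm); Planning(11am) before Retro(12pm); Hiring(8am) before Postmortem(4pm); DesignReview(8am) before Planning(11am); DesignReview(8am) before Legal(9am); Demo(8am) before Retro(12pm); Planning=11am in [11am,3pm]; Standup=1pm in [1pm,2pm]; Postmortem=4pm in [4pm,4pm].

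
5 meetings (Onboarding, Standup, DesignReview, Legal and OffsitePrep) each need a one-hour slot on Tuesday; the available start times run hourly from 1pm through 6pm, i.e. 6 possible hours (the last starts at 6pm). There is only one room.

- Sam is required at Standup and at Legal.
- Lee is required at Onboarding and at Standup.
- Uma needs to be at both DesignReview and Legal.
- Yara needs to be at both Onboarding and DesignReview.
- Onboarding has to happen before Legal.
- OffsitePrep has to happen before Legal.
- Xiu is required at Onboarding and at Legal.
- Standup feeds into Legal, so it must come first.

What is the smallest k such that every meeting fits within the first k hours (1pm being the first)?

5 hours

The precedence chain requires at least 2 distinct hours.
With at most 1 per hour and 5 meetings, at least 5 hours are needed.
5 works (last occupied hour: 5pm): for example Legal -> 4pm, OffsitePrep -> 3pm, Onboarding -> 1pm, DesignReview -> 5pm, Standup -> 2pm.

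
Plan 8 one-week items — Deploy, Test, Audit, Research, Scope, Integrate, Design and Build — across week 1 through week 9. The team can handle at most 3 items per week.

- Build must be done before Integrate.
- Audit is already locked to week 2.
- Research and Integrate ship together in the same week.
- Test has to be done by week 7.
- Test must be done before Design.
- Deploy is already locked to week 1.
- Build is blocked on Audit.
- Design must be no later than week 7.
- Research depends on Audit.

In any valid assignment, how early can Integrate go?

Precedence pushes Integrate to at least week 4.
Integrate at week 4 is achievable: Scope -> week 1; Test -> week 1; Integrate -> week 4; Deploy -> week 1; Build -> week 3; Audit -> week 2; Design -> week 2; Research -> week 4.

week 4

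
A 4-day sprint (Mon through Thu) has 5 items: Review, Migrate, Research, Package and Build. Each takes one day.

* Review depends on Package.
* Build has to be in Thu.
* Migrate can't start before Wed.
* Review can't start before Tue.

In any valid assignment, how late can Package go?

Downstream work caps Package at Wed.
Package at Wed is achievable: Review in Thu, Research in Mon, Build in Thu, Migrate in Wed, Package in Wed.

Wed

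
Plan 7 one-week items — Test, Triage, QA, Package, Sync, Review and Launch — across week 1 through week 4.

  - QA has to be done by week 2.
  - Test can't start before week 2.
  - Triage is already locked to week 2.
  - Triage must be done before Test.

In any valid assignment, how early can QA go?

QA's own window allows nothing later than week 2.
QA at week 1 is achievable: QA=week 1; Test=week 3; Review=week 1; Sync=week 1; Package=week 1; Launch=week 1; Triage=week 2.

week 1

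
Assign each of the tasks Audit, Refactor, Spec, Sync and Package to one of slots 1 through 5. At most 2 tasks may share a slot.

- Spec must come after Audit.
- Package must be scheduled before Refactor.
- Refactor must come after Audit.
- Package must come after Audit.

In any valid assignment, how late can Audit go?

Downstream work caps Audit at 3.
Audit at 3 is achievable: Sync in 1, Audit in 3, Package in 4, Spec in 4, Refactor in 5.

3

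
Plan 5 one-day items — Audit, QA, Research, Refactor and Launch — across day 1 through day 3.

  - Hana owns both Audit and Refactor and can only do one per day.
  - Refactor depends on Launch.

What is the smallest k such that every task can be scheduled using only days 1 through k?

The precedence chain requires at least 2 distinct days.
2 works (last occupied day: day 2): for example Audit=day 1, Research=day 1, Refactor=day 2, Launch=day 1, QA=day 1.

2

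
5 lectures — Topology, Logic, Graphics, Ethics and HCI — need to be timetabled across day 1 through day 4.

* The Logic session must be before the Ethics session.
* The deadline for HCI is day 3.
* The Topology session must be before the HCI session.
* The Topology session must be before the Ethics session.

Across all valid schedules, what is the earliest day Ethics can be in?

day 2

Precedence pushes Ethics to at least day 2.
Ethics at day 2 is achievable: Ethics -> day 2, Graphics -> day 1, HCI -> day 2, Topology -> day 1, Logic -> day 1.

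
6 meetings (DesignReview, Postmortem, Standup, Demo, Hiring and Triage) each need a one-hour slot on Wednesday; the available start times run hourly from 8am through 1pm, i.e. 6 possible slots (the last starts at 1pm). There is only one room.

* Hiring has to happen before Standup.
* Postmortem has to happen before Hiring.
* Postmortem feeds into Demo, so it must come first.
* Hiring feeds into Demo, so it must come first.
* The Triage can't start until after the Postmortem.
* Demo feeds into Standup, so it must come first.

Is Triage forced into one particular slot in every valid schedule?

No

Triage can be 9am (e.g. Hiring=10am; Demo=11am; Standup=12pm; Triage=9am; Postmortem=8am; DesignReview=1pm) or 10am (e.g. DesignReview -> 1pm; Postmortem -> 8am; Triage -> 10am; Demo -> 11am; Hiring -> 9am; Standup -> 12pm).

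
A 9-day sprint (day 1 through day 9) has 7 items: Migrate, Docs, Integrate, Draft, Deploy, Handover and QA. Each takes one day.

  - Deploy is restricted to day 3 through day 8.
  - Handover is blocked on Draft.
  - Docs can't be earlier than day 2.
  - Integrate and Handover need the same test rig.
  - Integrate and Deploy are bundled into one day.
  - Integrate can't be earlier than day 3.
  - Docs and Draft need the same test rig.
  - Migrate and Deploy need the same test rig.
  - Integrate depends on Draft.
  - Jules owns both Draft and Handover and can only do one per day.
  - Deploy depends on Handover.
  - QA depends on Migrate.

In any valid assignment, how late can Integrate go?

day 8

Integrate is available from day 3; Integrate must be in the same day as Deploy, which can't be after day 8, so Integrate is at most day 8.
Integrate at day 8 is achievable: Handover -> day 2; Migrate -> day 1; Draft -> day 1; QA -> day 2; Docs -> day 2; Deploy -> day 8; Integrate -> day 8.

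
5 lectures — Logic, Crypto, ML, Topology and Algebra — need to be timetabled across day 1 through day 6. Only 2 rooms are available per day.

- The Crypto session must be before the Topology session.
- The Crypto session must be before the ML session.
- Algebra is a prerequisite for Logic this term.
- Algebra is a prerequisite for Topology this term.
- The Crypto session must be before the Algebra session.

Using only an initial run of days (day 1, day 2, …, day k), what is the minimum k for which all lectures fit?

The precedence chain requires at least 3 distinct days.
With at most 2 per day and 5 lectures, at least 3 days are needed.
3 works (last occupied day: day 3): for example Topology in day 3; ML in day 2; Algebra in day 2; Crypto in day 1; Logic in day 3.

3 days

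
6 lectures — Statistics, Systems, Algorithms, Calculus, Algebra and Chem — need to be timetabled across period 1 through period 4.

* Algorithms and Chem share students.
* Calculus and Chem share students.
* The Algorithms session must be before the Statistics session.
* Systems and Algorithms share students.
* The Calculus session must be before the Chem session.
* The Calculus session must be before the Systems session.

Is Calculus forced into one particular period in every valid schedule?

Calculus can be period 1 (e.g. Systems=period 2; Algorithms=period 1; Algebra=period 1; Calculus=period 1; Chem=period 2; Statistics=period 2) or period 2 (e.g. Systems in period 3, Calculus in period 2, Algebra in period 1, Statistics in period 2, Chem in period 3, Algorithms in period 1).

No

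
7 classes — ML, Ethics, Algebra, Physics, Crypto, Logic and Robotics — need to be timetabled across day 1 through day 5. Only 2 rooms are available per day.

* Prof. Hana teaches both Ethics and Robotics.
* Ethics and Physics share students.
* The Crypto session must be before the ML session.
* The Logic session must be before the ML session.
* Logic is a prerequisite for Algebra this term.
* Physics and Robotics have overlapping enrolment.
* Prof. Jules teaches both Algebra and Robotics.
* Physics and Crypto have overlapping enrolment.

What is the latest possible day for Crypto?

Downstream work caps Crypto at day 4.
Crypto at day 4 is achievable: Algebra in day 2; Robotics in day 3; Logic in day 1; ML in day 5; Crypto in day 4; Physics in day 2; Ethics in day 1.

day 4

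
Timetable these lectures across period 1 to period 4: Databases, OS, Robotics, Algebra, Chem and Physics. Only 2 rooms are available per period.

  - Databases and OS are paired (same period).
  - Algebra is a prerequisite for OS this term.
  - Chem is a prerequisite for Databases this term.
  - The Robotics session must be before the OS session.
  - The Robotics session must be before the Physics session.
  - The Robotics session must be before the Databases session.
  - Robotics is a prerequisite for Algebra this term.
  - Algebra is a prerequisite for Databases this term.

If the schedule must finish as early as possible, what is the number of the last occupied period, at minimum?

The precedence chain requires at least 3 distinct periods.
With at most 2 per period and 6 lectures, at least 3 periods are needed.
3 works (last occupied period: period 3): for example OS -> period 3; Robotics -> period 1; Physics -> period 2; Databases -> period 3; Algebra -> period 2; Chem -> period 1.

3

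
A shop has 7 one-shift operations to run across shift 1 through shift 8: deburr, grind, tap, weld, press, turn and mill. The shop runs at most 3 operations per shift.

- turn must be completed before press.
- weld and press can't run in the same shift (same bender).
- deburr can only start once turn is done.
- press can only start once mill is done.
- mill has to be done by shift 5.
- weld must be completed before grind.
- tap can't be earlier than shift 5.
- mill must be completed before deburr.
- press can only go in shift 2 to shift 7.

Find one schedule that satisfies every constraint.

turn -> shift 1, press -> shift 2, grind -> shift 2, weld -> shift 1, tap -> shift 5, deburr -> shift 2, mill -> shift 1

Checking: turn(shift 1) before press(shift 2); mill(shift 1) before deburr(shift 2); weld(shift 1) before grind(shift 2); turn(shift 1) before deburr(shift 2); mill(shift 1) before press(shift 2); weld(shift 1) != press(shift 2); press=shift 2 in [shift 2,shift 7]; mill=shift 1 in [shift 1,shift 5]; tap=shift 5 in [shift 5,shift 8]; max 3 per shift (cap 3).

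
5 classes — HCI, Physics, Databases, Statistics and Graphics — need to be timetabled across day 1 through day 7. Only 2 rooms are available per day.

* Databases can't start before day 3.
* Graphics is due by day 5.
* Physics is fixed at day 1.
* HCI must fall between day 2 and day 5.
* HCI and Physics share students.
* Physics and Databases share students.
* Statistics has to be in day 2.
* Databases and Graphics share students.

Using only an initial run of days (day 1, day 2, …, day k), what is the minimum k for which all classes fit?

3

With at most 2 per day and 5 classes, at least 3 days are needed.
Databases can't be placed before day 3, so the schedule must run through at least day 3.
3 works (last occupied day: day 3): for example Statistics=day 2; Physics=day 1; HCI=day 2; Graphics=day 1; Databases=day 3.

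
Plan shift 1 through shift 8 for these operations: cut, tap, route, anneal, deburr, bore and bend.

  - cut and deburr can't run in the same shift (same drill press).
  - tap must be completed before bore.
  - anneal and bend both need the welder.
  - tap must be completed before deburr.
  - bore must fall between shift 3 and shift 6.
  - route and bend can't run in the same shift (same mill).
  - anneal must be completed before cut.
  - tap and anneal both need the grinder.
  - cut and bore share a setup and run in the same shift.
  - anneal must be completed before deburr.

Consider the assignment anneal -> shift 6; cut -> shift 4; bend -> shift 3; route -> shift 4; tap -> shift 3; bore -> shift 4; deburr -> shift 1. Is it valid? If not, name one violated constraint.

tap must be completed before bore — holds.
bore must fall between shift 3 and shift 6 — holds.
route and bend can't run in the same shift (same mill) — holds.
anneal and bend both need the welder — holds.
tap must be completed before deburr — violated.
anneal must be completed before deburr — violated.
cut and bore share a setup and run in the same shift — holds.
tap and anneal both need the grinder — holds.
anneal must be completed before cut — violated.
cut and deburr can't run in the same shift (same drill press) — holds.

No. anneal must be completed before deburr is not satisfied.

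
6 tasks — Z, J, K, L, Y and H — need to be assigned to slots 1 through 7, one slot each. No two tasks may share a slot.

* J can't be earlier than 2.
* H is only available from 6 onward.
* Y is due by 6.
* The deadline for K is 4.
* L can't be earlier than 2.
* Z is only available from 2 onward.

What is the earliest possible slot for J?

J is available from 2.
J at 2 is achievable: Y=5, L=4, H=6, K=1, Z=3, J=2.

2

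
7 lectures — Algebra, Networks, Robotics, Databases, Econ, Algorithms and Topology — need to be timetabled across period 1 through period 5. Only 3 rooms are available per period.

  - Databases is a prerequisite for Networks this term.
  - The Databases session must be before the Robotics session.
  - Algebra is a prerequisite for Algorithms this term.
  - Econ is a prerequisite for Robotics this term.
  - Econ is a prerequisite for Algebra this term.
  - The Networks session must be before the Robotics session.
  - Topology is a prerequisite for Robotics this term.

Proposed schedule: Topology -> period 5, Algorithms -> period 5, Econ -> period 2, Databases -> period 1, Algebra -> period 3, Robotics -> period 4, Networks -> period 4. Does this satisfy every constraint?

The Databases session must be before the Robotics session — holds.
The Networks session must be before the Robotics session — violated.
Databases is a prerequisite for Networks this term — holds.
Econ is a prerequisite for Robotics this term — holds.
Algebra is a prerequisite for Algorithms this term — holds.
Only 3 rooms are available per period — holds.
Econ is a prerequisite for Algebra this term — holds.
Topology is a prerequisite for Robotics this term — violated.

No. Topology is a prerequisite for Robotics this term is not satisfied.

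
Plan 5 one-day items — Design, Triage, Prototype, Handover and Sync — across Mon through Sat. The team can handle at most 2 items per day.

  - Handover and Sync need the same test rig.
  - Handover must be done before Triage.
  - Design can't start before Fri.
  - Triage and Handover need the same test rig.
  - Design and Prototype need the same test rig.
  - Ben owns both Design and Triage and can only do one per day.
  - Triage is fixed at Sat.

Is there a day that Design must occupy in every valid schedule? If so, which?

Design's window is Fri–Sat.
Triage is fixed at Sat, and Design can't share a day with Triage.
So Design must be Fri.

Fri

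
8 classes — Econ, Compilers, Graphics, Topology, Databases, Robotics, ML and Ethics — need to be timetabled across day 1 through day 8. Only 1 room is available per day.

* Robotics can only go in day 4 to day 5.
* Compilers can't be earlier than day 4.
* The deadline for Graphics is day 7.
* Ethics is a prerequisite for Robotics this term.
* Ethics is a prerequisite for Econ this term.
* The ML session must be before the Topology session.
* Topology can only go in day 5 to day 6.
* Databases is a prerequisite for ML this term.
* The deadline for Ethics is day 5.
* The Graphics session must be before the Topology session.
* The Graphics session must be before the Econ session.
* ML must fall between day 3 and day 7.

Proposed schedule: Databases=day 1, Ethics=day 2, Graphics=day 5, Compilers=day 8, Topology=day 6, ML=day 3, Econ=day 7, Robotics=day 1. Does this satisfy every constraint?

No — it violates: Robotics can only go in day 4 to day 5

The Graphics session must be before the Topology session — holds.
Databases is a prerequisite for ML this term — holds.
Ethics is a prerequisite for Robotics this term — violated.
Topology can only go in day 5 to day 6 — holds.
Only 1 room is available per day — violated.
The Graphics session must be before the Econ session — holds.
Compilers can't be earlier than day 4 — holds.
The deadline for Graphics is day 7 — holds.
ML must fall between day 3 and day 7 — holds.
The ML session must be before the Topology session — holds.
Ethics is a prerequisite for Econ this term — holds.
Robotics can only go in day 4 to day 5 — violated.
The deadline for Ethics is day 5 — holds.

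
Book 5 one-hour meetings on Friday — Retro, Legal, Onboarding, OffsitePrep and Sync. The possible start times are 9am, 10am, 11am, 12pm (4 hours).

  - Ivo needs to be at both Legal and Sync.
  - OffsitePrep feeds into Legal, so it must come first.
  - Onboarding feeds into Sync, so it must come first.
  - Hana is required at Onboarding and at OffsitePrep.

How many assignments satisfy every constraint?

56

Splitting on Retro: it can be 9am (14), 10am (14), 11am (14), 12pm (14). Listing each branch's schedules as (Legal, Onboarding, OffsitePrep, Sync):
Retro=9am: (10am,10am,9am,11am) (10am,10am,9am,12pm) (10am,11am,9am,12pm) (11am,9am,10am,10am) (11am,9am,10am,12pm) (11am,10am,9am,12pm) (11am,11am,9am,12pm) (11am,11am,10am,12pm) (12pm,9am,10am,10am) (12pm,9am,10am,11am) (12pm,9am,11am,10am) (12pm,9am,11am,11am) (12pm,10am,9am,11am) (12pm,10am,11am,11am) — 14.
Retro=10am: (10am,10am,9am,11am) (10am,10am,9am,12pm) (10am,11am,9am,12pm) (11am,9am,10am,10am) (11am,9am,10am,12pm) (11am,10am,9am,12pm) (11am,11am,9am,12pm) (11am,11am,10am,12pm) (12pm,9am,10am,10am) (12pm,9am,10am,11am) (12pm,9am,11am,10am) (12pm,9am,11am,11am) (12pm,10am,9am,11am) (12pm,10am,11am,11am) — 14.
Retro=11am: (10am,10am,9am,11am) (10am,10am,9am,12pm) (10am,11am,9am,12pm) (11am,9am,10am,10am) (11am,9am,10am,12pm) (11am,10am,9am,12pm) (11am,11am,9am,12pm) (11am,11am,10am,12pm) (12pm,9am,10am,10am) (12pm,9am,10am,11am) (12pm,9am,11am,10am) (12pm,9am,11am,11am) (12pm,10am,9am,11am) (12pm,10am,11am,11am) — 14.
Retro=12pm: (10am,10am,9am,11am) (10am,10am,9am,12pm) (10am,11am,9am,12pm) (11am,9am,10am,10am) (11am,9am,10am,12pm) (11am,10am,9am,12pm) (11am,11am,9am,12pm) (11am,11am,10am,12pm) (12pm,9am,10am,10am) (12pm,9am,10am,11am) (12pm,9am,11am,10am) (12pm,9am,11am,11am) (12pm,10am,9am,11am) (12pm,10am,11am,11am) — 14.
Summing: 14 + 14 + 14 + 14 = 56.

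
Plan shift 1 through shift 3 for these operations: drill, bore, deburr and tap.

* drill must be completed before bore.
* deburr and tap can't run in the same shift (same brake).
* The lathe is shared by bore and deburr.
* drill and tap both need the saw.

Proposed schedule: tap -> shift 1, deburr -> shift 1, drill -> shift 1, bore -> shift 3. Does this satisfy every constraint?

No — it violates: drill and tap both need the saw

The lathe is shared by bore and deburr — holds.
deburr and tap can't run in the same shift (same brake) — violated.
drill must be completed before bore — holds.
drill and tap both need the saw — violated.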